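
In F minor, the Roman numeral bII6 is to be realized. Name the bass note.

Bb

bII in F minor has root Gb; the chord is Gb-Bb-Db.
The figure 6 means first inversion — the third is in the bass.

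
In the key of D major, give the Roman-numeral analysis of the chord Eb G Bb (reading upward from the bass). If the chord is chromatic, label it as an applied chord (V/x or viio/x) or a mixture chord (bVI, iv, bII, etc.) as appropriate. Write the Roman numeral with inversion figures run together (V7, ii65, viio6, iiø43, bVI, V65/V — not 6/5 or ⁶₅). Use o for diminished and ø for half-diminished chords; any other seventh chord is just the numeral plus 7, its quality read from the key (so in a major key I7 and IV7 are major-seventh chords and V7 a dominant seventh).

Stacked in thirds the chord is Eb-G-Bb: a major triad on Eb.
Eb is the lowered second degree of D major (diatonic 2 would be E). This is the Neapolitan chord — a major triad on the lowered second degree.

bII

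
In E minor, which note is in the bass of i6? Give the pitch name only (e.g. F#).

G

i in E minor has root E; the chord is E-G-B.
The figure 6 means first inversion — the third is in the bass.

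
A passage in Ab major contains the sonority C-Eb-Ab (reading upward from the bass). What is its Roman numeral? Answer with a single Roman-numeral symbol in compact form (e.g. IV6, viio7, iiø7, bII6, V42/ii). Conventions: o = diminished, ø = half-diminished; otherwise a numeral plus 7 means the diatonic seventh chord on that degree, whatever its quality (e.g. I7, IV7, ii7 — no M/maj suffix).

Stacked in thirds the chord is Ab-C-Eb: a major triad on Ab.
Ab is scale degree 1 in Ab major, and a major triad on that degree is written I.
With C in the bass the chord is in first inversion, so the figured bass is 6.

I6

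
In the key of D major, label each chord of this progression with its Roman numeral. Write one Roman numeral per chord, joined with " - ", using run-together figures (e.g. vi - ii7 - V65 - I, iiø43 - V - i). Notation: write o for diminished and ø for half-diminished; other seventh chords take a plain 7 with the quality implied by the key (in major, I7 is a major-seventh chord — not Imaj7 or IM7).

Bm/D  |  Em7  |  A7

vi6 - ii7 - V7

Bm/D has root B, degree 6 in D major, so vi6.
Em7: root E is the supertonic; minor seventh chord there is ii7.
A7 has root A, degree 5 in D major, so V7.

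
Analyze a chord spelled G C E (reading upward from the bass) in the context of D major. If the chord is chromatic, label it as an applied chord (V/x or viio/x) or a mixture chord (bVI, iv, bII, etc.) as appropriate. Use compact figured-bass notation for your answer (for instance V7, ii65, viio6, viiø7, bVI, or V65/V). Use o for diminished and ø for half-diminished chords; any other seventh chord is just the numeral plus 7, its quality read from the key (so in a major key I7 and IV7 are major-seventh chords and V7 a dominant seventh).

bVII64

The pitches C-E-G form a major triad rooted on C.
C is the lowered seventh degree of D major (diatonic 7 would be C#). This is a major triad on the lowered seventh degree (the subtonic), borrowed from the parallel minor.
With G in the bass the chord is in second inversion, so the figured bass is 64.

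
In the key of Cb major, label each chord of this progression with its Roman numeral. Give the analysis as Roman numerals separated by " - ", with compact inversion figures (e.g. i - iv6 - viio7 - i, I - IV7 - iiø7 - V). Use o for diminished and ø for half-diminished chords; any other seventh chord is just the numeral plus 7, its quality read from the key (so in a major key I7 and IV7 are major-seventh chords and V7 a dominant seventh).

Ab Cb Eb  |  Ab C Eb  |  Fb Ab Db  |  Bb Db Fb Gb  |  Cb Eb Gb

Ab-Cb-Eb: minor triad on Ab = scale degree 6 → vi.
Ab-C-Eb: a major triad on Ab, the applied dominant of ii → V/ii.
Fb-Ab-Db: root Db is the supertonic; minor triad there is ii6.
Bb-Db-Fb-Gb: root Gb is the dominant; dominant seventh chord there is V65.
Cb-Eb-Gb has root Cb, degree 1 in Cb major, so I.

vi - V/ii - ii6 - V65 - I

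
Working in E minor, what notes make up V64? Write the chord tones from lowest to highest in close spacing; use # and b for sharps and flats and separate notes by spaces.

In E minor, the fifth degree is B. The dominant is major (leading tone raised), so V is a major triad.
Stacking thirds from B gives B-D#-F#.
The figured bass 64 indicates second inversion, placing the fifth (F#) in the bass: F#-B-D#.

F# B D#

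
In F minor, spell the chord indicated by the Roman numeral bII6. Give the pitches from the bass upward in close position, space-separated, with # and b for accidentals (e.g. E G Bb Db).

Scale degree 2 in F minor is G; lowering it a half step gives Gb. bII6 is the Neapolitan sixth — a major triad on the lowered second degree, here in its customary first inversion.
So the chord is Gb-Bb-Db.
With the 6 figure the chord is in first inversion; from the bass Bb upward in close position it reads Bb-Db-Gb.

Bb Db Gb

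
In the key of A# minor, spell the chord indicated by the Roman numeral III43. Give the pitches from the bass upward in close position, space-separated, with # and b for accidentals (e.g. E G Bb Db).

G# B# C# E#

The numeral's case and figure indicate a major seventh chord. In A# minor its root, scale degree 3, is C#.
That chord is spelled C#-E#-G#-B#.
The figured bass 43 indicates second inversion, placing the fifth (G#) in the bass: G#-B#-C#-E#.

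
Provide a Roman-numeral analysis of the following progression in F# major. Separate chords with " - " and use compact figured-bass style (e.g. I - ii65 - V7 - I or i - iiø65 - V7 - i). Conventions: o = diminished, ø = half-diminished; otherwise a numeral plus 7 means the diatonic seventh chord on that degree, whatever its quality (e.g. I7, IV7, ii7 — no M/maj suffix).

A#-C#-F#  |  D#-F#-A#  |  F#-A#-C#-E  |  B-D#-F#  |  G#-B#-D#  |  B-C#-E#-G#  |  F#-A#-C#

A#-C#-F#: root F# is the tonic; major triad there is I6.
D#-F#-A#: minor triad on D# = scale degree 6 → vi.
F#-A#-C#-E: chromatic; F# is V of IV, so V7/IV.
B-D#-F#: major triad on B = scale degree 4 → IV.
G#-B#-D# is the secondary dominant of V (major triad on G#): V/V.
B-C#-E#-G# has root C#, degree 5 in F# major, so V42.
F#-A#-C#: root F# is the tonic; major triad there is I.

I6 - vi - V7/IV - IV - V/V - V42 - I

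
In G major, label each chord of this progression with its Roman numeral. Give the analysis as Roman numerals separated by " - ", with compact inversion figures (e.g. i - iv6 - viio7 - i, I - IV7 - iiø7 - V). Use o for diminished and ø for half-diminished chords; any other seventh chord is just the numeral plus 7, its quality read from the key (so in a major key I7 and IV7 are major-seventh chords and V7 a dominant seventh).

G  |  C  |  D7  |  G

I - IV - V7 - I

G: root G is the tonic; major triad there is I.
C: major triad on C = scale degree 4 → IV.
D7: dominant seventh chord on D = scale degree 5 → V7.
G has root G, degree 1 in G major, so I.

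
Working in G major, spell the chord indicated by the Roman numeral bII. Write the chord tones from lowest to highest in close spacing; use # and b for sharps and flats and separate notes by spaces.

Scale degree 2 in G major is A; lowering it a half step gives Ab. bII is the Neapolitan chord — a major triad on the lowered second degree.
So the chord is Ab-C-Eb.

Ab C Eb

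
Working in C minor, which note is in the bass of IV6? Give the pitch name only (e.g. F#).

A

IV in C minor has root F; the chord is F-A-C.
The figure 6 means first inversion — the third is in the bass.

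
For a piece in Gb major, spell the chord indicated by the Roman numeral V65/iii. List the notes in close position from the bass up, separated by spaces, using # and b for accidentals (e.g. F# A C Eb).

The slash means an applied dominant: we want the dominant of iii. In Gb major, iii is Bb minor, and its dominant is built on F.
Building a dominant seventh chord on F gives F-A-C-Eb.
The figured bass 65 indicates first inversion, placing the third (A) in the bass: A-C-Eb-F.

A C Eb F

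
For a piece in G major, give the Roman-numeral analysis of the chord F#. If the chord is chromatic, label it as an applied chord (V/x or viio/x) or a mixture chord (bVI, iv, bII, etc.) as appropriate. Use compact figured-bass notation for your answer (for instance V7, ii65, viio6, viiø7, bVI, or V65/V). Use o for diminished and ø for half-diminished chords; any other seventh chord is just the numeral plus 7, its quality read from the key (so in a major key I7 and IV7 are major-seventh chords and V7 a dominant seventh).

V/iii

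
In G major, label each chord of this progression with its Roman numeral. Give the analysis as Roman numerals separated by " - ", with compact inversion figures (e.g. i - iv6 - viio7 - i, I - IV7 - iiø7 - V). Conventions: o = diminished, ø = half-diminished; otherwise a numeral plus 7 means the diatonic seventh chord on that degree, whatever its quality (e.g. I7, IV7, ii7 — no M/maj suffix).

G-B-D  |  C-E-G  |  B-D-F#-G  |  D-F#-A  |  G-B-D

G-B-D: major triad on G = scale degree 1 → I.
C-E-G has root C, degree 4 in G major, so IV.
B-D-F#-G has root G, degree 1 in G major, so I65.
D-F#-A has root D, degree 5 in G major, so V.
G-B-D: root G is the tonic; major triad there is I.

I - IV - I65 - V - I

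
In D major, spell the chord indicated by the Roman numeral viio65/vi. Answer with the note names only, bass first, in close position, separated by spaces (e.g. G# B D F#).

viio65/vi is a secondary leading-tone chord. The target vi is B in D major; the applied chord is rooted a semitone below, on A#.
Building a fully diminished seventh chord on A# gives A#-C#-E-G.
With the 65 figure the chord is in first inversion; from the bass C# upward in close position it reads C#-E-G-A#.

C# E G A#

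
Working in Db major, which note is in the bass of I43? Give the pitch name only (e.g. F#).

I in Db major has root Db; the chord is Db-F-Ab-C.
The figure 43 means second inversion — the fifth is in the bass.

Ab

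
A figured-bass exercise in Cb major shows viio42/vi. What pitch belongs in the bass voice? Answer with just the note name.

The applied chord viio42/vi is rooted on G: G-Bb-Db-Fb.
The figure 42 means third inversion — the seventh is in the bass.

Fb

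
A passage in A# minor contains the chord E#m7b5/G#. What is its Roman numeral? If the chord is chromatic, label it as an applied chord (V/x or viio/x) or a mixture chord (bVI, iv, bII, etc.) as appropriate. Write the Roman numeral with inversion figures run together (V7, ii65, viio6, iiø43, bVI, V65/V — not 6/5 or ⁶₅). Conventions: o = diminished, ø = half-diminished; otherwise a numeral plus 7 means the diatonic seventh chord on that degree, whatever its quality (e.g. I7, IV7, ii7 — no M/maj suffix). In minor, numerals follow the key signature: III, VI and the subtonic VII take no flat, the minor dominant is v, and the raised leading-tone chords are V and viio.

Stacked in thirds the chord is E#-G#-B-D#: a half-diminished seventh chord on E#.
E# sits a half step below F# (VI in A# minor); a diminished chord there is the applied leading-tone chord of VI.
With G# in the bass the chord is in first inversion, so the figured bass is 65.

viiø65/VI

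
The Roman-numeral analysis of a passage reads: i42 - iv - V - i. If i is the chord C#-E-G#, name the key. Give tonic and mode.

C# minor

The anchor chord is a minor triad on C#, labeled i.
If C# is scale degree 1 and the mode makes that degree carry a minor triad, the tonic is C# and the mode is minor.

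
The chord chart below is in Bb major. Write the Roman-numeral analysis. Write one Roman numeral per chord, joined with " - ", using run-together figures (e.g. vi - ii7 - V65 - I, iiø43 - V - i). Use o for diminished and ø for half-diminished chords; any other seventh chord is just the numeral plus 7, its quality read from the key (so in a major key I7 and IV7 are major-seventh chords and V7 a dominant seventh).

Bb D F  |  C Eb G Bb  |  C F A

I - ii7 - V64

Bb-D-F: major triad on Bb = scale degree 1 → I.
C-Eb-G-Bb has root C, degree 2 in Bb major, so ii7.
C-F-A: root F is the dominant; major triad there is V64.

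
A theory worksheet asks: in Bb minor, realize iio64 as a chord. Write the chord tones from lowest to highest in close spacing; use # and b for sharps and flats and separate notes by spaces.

Gb C Eb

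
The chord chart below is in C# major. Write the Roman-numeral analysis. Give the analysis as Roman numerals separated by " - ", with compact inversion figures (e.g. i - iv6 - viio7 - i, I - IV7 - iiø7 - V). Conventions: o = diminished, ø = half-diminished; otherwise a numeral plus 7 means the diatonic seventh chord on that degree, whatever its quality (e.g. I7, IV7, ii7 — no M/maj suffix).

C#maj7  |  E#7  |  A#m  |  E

I7 - V7/vi - vi - bIII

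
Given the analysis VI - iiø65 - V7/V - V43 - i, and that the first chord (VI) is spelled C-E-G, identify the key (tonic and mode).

E minor

The chord C is a major triad rooted on C; its label is VI.
If C is scale degree 6 and the mode makes that degree carry a major triad, the tonic is E and the mode is minor.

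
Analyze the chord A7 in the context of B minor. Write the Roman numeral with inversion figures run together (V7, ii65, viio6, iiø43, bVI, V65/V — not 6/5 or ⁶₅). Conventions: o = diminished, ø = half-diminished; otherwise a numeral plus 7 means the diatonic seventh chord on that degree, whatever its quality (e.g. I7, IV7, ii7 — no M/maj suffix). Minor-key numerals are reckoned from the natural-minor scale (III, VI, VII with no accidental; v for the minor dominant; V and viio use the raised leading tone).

VII7

Stacked in thirds the chord is A-C#-E-G: a dominant seventh chord on A.
In B minor, A is the subtonic; the diatonic dominant seventh chord there is VII7.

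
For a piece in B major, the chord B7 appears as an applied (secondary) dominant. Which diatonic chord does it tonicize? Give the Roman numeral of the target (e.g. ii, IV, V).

The chord is a dominant seventh chord on B.
A dominant resolves down a perfect fifth: B → E. In B major, E is scale degree 4, i.e. IV.

IV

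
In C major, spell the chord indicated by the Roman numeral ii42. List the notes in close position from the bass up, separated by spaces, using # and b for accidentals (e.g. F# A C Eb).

C D F A

In C major, the supertonic is D, and the diatonic chord built there is a minor seventh chord.
That chord is spelled D-F-A-C.
With the 42 figure the chord is in third inversion; from the bass C upward in close position it reads C-D-F-A.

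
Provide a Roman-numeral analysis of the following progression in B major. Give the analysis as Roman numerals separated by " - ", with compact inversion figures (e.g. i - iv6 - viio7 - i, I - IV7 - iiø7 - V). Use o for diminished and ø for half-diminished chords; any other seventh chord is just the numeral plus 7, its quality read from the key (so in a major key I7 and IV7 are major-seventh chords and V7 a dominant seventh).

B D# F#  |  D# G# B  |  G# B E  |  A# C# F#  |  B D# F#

I - vi64 - IV6 - V6 - I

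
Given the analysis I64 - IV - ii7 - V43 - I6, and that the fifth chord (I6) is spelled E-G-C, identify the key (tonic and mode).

The anchor chord is a major triad on C, labeled I6.
If C is scale degree 1 and the mode makes that degree carry a major triad, the tonic is C and the mode is major.

C major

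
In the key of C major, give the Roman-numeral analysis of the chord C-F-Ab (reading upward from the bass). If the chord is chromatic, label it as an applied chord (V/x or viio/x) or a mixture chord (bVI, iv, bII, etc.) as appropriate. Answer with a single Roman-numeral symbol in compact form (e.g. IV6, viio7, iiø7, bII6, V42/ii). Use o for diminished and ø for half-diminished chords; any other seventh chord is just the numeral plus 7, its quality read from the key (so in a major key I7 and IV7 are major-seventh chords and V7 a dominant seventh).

iv64

Stacked in thirds the chord is F-Ab-C: a minor triad on F.
F is the fourth degree of C major. This is the minor subdominant, borrowed from the parallel minor.
With C in the bass the chord is in second inversion, so the figured bass is 64.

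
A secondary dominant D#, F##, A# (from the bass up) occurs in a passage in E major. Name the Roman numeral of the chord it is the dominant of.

The chord is a major triad on D#.
A dominant resolves down a perfect fifth: D# → G#. In E major, G# is scale degree 3, i.e. iii.

iii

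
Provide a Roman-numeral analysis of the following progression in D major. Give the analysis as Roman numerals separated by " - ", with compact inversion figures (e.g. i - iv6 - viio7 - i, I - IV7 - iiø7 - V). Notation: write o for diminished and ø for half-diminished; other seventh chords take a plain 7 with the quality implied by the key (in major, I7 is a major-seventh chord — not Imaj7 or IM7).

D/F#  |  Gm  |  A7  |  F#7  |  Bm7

D/F#: root D is the tonic; major triad there is I6.
Gm: minor triad on G — chromatic; iv (borrowed from the parallel minor).
A7: dominant seventh chord on A = scale degree 5 → V7.
F#7 is the secondary dominant of vi (dominant seventh chord on F#): V7/vi.
Bm7: minor seventh chord on B = scale degree 6 → vi7.

I6 - iv - V7 - V7/vi - vi7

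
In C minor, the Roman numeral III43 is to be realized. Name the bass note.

Bb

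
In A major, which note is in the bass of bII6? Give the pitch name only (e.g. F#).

D

bII in A major has root Bb; the chord is Bb-D-F.
The figure 6 means first inversion — the third is in the bass.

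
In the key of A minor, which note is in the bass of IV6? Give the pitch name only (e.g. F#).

F#

IV in A minor has root D; the chord is D-F#-A.
The figure 6 means first inversion — the third is in the bass.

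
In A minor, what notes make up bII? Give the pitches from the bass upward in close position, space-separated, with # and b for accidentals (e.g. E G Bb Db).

Bb D F

Scale degree 2 in A minor is B; lowering it a half step gives Bb. bII is the Neapolitan chord — a major triad on the lowered second degree.
So the chord is Bb-D-F, a major triad.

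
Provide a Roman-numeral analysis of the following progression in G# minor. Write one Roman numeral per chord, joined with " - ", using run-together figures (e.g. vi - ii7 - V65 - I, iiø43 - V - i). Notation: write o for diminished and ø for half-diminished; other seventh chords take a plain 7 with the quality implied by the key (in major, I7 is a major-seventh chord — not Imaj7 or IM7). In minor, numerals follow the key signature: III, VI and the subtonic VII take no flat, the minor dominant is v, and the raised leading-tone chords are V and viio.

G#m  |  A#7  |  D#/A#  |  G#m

G#m has root G#, degree 1 in G# minor, so i.
A#7 is the secondary dominant of V (dominant seventh chord on A#): V7/V.
D#/A# has root D#, degree 5 in G# minor, so V64.
G#m has root G#, degree 1 in G# minor, so i.

i - V7/V - V64 - i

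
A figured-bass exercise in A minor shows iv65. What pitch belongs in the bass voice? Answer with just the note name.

iv in A minor has root D; the chord is D-F-A-C.
The figure 65 means first inversion — the third is in the bass.

F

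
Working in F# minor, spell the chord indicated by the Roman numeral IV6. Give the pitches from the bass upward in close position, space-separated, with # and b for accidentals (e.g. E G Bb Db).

Scale degree 4 in F# minor is B; here the chord built on it is altered to a major triad. IV6 is the major subdominant, borrowed from the parallel major.
So the chord is B-D#-F#.
With the 6 figure the chord is in first inversion; from the bass D# upward in close position it reads D#-F#-B.

D# F# B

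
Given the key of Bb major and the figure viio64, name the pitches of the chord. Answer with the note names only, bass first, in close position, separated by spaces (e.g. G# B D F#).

Eb A C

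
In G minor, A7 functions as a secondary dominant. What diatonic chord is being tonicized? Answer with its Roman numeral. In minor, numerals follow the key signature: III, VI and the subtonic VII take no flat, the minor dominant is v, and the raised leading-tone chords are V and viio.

V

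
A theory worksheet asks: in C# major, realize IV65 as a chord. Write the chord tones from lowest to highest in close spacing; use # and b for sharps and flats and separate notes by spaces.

A# C# E# F#

In C# major, the fourth degree is F#, and the diatonic chord built there is a major seventh chord.
That chord is spelled F#-A#-C#-E#.
The figured bass 65 indicates first inversion, placing the third (A#) in the bass: A#-C#-E#-F#.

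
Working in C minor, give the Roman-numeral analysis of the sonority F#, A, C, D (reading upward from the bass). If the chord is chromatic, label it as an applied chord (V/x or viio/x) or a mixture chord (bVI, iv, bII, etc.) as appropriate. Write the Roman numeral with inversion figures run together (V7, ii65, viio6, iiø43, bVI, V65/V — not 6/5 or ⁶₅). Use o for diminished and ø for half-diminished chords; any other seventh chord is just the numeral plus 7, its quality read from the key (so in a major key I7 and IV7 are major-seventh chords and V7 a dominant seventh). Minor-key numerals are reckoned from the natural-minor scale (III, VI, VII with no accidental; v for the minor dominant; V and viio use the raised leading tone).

V65/V

The pitches D-F#-A-C form a dominant seventh chord rooted on D.
D is not a diatonic chord root with this quality in C minor, but it lies a perfect fifth above G (V), so the chord functions as an applied dominant of V.
With F# in the bass the chord is in first inversion, so the figured bass is 65.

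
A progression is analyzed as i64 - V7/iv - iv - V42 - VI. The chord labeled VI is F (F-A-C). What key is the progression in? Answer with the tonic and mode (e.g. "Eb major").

A minor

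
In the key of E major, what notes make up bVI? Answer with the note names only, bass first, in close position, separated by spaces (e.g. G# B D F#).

C E G

Scale degree 6 in E major is C#; lowering it a half step gives C. bVI is a major triad on the lowered sixth degree, borrowed from the parallel minor.
So the chord is C-E-G.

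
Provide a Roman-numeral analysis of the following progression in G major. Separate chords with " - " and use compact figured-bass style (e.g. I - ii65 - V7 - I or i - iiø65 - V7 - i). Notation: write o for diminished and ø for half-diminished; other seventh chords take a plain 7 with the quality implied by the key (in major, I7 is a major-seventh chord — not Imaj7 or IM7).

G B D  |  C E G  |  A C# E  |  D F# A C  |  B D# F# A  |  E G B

I - IV - V/V - V7 - V7/vi - vi

G-B-D: major triad on G = scale degree 1 → I.
C-E-G: major triad on C = scale degree 4 → IV.
A-C#-E: a major triad on A, the applied dominant of V → V/V.
D-F#-A-C: dominant seventh chord on D = scale degree 5 → V7.
B-D#-F#-A: chromatic; B is V of vi, so V7/vi.
E-G-B has root E, degree 6 in G major, so vi.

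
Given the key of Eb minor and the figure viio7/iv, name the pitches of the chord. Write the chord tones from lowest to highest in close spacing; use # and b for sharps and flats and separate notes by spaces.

G Bb Db Fb

viio7/iv is a secondary leading-tone chord. The target iv is Ab in Eb minor; the applied chord is rooted a semitone below, on G.
Building a fully diminished seventh chord on G gives G-Bb-Db-Fb.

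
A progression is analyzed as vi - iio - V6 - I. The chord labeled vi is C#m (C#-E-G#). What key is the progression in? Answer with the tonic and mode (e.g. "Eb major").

vi is given as C#-E-G# — a minor triad with root C#.
vi on C# implies C# is the submediant; that puts the tonic at E, and the lowercase numeral fits major mode.

E major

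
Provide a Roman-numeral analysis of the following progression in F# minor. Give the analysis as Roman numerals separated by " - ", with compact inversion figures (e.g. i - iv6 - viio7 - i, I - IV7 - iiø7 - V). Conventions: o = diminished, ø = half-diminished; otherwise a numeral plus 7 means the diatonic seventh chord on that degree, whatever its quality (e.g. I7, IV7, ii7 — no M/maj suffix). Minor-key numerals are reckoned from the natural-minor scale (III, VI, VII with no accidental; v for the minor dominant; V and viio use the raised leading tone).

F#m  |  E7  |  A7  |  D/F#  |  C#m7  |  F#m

i - VII7 - V7/VI - VI6 - v7 - i

F#m has root F#, degree 1 in F# minor, so i.
E7: dominant seventh chord on E = scale degree 7 → VII7.
A7: chromatic; A is V of VI, so V7/VI.
D/F# has root D, degree 6 in F# minor, so VI6.
C#m7: minor seventh chord on C# = scale degree 5 → v7.
F#m: root F# is the tonic; minor triad there is i.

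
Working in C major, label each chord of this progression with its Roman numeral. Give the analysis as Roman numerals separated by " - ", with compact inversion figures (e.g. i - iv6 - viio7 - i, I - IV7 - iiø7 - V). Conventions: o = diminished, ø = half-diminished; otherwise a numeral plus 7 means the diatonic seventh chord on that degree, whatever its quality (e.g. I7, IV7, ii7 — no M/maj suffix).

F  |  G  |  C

F: major triad on F = scale degree 4 → IV.
G: major triad on G = scale degree 5 → V.
C: major triad on C = scale degree 1 → I.

IV - V - I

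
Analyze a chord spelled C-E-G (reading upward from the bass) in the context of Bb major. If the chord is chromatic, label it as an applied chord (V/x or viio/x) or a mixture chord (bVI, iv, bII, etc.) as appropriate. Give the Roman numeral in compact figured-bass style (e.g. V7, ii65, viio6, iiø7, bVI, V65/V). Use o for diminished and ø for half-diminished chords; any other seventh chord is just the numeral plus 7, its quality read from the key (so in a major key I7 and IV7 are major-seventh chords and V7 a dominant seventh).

V/V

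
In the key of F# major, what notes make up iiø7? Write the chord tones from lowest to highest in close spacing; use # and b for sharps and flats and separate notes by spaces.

Scale degree 2 in F# major is G#; here the chord built on it is altered to a half-diminished seventh chord. iiø7 is the half-diminished supertonic seventh, borrowed from the parallel minor.
So the chord is G#-B-D-F#, a half-diminished seventh chord.

G# B D F#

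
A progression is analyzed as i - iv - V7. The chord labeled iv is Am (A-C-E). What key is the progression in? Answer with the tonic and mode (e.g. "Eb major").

iv is given as A-C-E — a minor triad with root A.
Counting down 3 scale steps from A places the tonic on E; a minor triad on degree 4 is diatonic only in minor.

E minor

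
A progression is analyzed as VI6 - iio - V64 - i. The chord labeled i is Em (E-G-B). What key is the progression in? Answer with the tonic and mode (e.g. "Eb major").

E minor

The chord Em is a minor triad rooted on E; its label is i.
If E is scale degree 1 and the mode makes that degree carry a minor triad, the tonic is E and the mode is minor.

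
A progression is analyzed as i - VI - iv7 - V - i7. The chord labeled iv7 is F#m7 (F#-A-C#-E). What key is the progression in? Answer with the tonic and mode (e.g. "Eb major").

iv7 is given as F#-A-C#-E — a minor seventh chord with root F#.
If F# is scale degree 4 and the mode makes that degree carry a minor seventh chord, the tonic is C# and the mode is minor.

C# minor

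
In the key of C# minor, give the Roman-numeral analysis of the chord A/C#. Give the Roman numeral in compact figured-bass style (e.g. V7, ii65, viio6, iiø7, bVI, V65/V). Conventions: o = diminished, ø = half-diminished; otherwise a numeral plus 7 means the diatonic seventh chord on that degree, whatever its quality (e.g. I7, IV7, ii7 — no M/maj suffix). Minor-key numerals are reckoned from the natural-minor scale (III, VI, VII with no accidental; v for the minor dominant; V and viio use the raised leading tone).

Stacked in thirds the chord is A-C#-E: a major triad on A.
In C# minor, A is the submediant; the diatonic major triad there is VI.
With C# in the bass the chord is in first inversion, so the figured bass is 6.

VI6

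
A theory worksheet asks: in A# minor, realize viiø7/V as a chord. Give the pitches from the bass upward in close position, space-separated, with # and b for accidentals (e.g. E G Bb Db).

viiø7/V is a secondary leading-tone chord. The target V is E# in A# minor; the applied chord is rooted a semitone below, on D##.
Building a half-diminished seventh chord on D## gives D##-F##-A#-C##.

D## F## A# C##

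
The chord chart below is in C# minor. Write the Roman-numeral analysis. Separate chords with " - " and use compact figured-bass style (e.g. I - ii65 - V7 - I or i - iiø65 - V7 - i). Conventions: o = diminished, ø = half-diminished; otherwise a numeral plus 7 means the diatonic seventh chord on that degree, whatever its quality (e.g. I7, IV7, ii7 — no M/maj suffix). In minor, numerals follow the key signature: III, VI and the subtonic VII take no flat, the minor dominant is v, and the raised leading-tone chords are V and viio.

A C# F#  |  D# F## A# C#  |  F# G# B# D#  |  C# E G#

A-C#-F#: root F# is the subdominant; minor triad there is iv6.
D#-F##-A#-C#: chromatic; D# is V of V, so V7/V.
F#-G#-B#-D#: root G# is the dominant; dominant seventh chord there is V42.
C#-E-G# has root C#, degree 1 in C# minor, so i.

iv6 - V7/V - V42 - i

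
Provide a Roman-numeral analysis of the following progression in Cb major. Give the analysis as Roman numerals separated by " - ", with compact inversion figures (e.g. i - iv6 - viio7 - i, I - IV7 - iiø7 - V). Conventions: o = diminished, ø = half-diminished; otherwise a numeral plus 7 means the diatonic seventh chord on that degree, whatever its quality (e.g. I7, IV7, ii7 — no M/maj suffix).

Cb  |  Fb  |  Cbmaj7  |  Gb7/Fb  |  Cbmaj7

Cb has root Cb, degree 1 in Cb major, so I.
Fb: root Fb is the subdominant; major triad there is IV.
Cbmaj7: root Cb is the tonic; major seventh chord there is I7.
Gb7/Fb: root Gb is the dominant; dominant seventh chord there is V42.
Cbmaj7 has root Cb, degree 1 in Cb major, so I7.

I - IV - I7 - V42 - I7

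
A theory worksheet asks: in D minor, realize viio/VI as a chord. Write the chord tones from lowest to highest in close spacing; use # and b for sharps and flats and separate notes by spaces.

A C Eb

The slash marks an applied leading-tone chord: viio of VI. In D minor, VI is Bb, so the leading tone to it is A, a half step below.
Building a diminished triad on A gives A-C-Eb.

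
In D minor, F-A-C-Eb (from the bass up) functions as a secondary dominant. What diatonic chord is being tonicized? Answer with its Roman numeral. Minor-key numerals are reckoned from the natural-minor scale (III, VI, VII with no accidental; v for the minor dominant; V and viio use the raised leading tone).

VI

The chord is a dominant seventh chord on F.
A dominant resolves down a perfect fifth: F → Bb. In D minor, Bb is scale degree 6, i.e. VI.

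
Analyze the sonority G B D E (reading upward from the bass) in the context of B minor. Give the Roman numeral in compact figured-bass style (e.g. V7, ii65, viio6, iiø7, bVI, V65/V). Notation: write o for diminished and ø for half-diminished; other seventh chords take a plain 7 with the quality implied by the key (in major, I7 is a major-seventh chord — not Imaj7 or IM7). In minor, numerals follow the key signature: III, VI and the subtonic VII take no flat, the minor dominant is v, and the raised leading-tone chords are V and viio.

Stacked in thirds the chord is E-G-B-D: a minor seventh chord on E.
In B minor, E is the subdominant; the diatonic minor seventh chord there is iv7.
With G in the bass the chord is in first inversion, so the figured bass is 65.

iv65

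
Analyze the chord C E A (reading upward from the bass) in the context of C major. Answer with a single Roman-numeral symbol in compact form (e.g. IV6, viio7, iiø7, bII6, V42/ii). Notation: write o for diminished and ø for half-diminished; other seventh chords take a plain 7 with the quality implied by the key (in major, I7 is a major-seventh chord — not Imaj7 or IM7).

vi6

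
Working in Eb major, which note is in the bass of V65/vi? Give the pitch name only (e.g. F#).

The applied chord V65/vi is rooted on G: G-B-D-F.
The figure 65 means first inversion — the third is in the bass.

B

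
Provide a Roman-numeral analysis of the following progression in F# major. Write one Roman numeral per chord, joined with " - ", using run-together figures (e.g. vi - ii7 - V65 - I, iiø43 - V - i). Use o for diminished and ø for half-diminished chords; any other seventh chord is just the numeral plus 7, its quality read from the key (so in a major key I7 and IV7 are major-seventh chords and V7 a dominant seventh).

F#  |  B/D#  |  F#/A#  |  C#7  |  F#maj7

I - IV6 - I6 - V7 - I7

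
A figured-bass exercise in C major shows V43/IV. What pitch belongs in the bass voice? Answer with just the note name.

G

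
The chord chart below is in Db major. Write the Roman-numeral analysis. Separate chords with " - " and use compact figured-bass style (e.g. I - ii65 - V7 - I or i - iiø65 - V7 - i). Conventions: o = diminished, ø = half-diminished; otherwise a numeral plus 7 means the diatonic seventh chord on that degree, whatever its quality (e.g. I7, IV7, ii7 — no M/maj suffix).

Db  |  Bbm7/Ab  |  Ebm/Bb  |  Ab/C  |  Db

I - vi42 - ii64 - V6 - I

Db: major triad on Db = scale degree 1 → I.
Bbm7/Ab: minor seventh chord on Bb = scale degree 6 → vi42.
Ebm/Bb has root Eb, degree 2 in Db major, so ii64.
Ab/C has root Ab, degree 5 in Db major, so V6.
Db: major triad on Db = scale degree 1 → I.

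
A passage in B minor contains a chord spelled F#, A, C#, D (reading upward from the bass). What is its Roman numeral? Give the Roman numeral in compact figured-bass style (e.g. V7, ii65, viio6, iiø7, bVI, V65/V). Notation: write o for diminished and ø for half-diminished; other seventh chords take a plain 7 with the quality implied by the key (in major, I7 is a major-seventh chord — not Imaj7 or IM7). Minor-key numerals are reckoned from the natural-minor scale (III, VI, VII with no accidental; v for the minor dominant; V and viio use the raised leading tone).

III65

The pitches D-F#-A-C# form a major seventh chord rooted on D.
D is scale degree 3 in B minor, and a major seventh chord on that degree is written III7.
With F# in the bass the chord is in first inversion, so the figured bass is 65.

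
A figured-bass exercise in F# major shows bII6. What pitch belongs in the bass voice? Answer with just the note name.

bII in F# major has root G; the chord is G-B-D.
The figure 6 means first inversion — the third is in the bass.

B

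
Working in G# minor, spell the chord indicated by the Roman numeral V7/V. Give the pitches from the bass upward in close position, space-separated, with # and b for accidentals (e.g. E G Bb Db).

A# C## E# G#

V7/V is a secondary dominant — the dominant seventh of V. V in G# minor is D#, so the applied chord's root is A#, a perfect fifth above.
Building a dominant seventh chord on A# gives A#-C##-E#-G#.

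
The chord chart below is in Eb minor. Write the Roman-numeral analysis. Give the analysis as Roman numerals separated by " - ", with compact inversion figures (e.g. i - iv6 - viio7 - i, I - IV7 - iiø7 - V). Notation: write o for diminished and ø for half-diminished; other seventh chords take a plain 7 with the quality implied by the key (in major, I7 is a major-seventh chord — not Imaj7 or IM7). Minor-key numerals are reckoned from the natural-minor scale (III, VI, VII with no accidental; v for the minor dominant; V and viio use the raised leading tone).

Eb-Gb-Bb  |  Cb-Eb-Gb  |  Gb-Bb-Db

i - VI - III

Eb-Gb-Bb: minor triad on Eb = scale degree 1 → i.
Cb-Eb-Gb has root Cb, degree 6 in Eb minor, so VI.
Gb-Bb-Db has root Gb, degree 3 in Eb minor, so III.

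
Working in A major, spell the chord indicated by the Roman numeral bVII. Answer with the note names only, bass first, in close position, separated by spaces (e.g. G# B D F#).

bVII is a major triad on the lowered seventh degree (the subtonic), borrowed from the parallel minor. In A major that root is G.
So the chord is G-B-D.

G B D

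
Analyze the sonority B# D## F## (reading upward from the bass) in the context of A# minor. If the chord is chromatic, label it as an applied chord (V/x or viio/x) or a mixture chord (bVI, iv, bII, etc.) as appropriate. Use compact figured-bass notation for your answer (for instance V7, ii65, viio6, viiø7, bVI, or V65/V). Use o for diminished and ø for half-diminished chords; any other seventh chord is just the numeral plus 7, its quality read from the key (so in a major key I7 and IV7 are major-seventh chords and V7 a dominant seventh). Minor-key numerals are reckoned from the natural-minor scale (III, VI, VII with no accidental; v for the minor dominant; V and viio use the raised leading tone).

Stacked in thirds the chord is B#-D##-F##: a major triad on B#.
B# is not a diatonic chord root with this quality in A# minor, but it lies a perfect fifth above E# (V), so the chord functions as an applied dominant of V.

V/V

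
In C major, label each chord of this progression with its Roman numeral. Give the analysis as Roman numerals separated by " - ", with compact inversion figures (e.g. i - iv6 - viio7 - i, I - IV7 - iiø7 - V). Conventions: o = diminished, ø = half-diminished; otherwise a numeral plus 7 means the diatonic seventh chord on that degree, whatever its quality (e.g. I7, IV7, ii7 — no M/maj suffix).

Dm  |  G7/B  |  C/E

Dm: minor triad on D = scale degree 2 → ii.
G7/B has root G, degree 5 in C major, so V65.
C/E: root C is the tonic; major triad there is I6.

ii - V65 - I6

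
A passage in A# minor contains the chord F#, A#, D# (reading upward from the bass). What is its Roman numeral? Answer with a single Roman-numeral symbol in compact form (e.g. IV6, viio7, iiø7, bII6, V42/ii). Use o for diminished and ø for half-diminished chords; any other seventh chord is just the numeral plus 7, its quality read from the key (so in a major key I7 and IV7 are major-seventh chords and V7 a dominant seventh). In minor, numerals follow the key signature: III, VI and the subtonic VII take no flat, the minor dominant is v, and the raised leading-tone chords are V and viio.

Stacked in thirds the chord is D#-F#-A#: a minor triad on D#.
In A# minor, D# is the subdominant; the diatonic minor triad there is iv.
With F# in the bass the chord is in first inversion, so the figured bass is 6.

iv6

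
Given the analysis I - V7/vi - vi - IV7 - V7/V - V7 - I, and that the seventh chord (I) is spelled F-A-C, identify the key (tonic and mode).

F major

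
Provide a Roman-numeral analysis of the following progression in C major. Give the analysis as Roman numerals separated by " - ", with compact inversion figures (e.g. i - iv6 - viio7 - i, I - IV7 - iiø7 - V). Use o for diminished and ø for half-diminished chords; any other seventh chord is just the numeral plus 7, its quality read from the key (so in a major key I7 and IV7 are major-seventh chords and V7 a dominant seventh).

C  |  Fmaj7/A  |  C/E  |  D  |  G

I - IV65 - I6 - V/V - V

C has root C, degree 1 in C major, so I.
Fmaj7/A has root F, degree 4 in C major, so IV65.
C/E: root C is the tonic; major triad there is I6.
D: a major triad on D, the applied dominant of V → V/V.
G: root G is the dominant; major triad there is V.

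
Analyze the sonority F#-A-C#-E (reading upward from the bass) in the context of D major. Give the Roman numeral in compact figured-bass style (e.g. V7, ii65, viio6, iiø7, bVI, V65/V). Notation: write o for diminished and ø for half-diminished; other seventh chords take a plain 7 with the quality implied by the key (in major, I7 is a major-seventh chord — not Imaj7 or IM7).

iii7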